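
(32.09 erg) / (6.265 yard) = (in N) 5.602e-07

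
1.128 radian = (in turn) 0.1795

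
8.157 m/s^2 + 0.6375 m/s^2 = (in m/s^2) 8.794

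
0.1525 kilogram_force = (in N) 1.496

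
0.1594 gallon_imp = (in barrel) 0.004558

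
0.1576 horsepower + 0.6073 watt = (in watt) 118.1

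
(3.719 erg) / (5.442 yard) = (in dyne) 0.007474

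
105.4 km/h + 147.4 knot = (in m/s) 105.1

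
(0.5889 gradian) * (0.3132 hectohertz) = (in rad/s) 0.2897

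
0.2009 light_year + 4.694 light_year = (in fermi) 4.631e+31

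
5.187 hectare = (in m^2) 5.187e+04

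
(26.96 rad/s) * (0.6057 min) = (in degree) 5.614e+04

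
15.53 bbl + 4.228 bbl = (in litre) 3141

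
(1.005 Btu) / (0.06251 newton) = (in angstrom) 1.696e+14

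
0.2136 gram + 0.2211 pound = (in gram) 100.5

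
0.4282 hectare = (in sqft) 4.609e+04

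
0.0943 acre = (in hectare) 0.03816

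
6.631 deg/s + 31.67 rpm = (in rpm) 32.78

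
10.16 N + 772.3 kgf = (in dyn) 7.584e+08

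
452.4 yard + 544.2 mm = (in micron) 4.142e+08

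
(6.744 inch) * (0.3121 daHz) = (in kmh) 1.925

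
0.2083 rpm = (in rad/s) 0.02181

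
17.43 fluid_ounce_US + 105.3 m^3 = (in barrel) 662.3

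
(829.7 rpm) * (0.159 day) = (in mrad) 1.194e+09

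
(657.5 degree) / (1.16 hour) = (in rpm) 0.02624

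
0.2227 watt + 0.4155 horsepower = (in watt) 310.1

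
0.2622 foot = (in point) 226.5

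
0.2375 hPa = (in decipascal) 237.5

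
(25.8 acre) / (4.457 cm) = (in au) 1.566e-05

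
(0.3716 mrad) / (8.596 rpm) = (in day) 4.778e-09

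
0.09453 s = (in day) 1.094e-06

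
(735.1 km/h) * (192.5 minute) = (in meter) 2.358e+06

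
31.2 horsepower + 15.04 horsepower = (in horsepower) 46.24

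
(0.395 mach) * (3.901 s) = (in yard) 573.8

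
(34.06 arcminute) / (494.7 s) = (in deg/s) 0.001147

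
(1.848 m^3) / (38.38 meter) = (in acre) 1.19e-05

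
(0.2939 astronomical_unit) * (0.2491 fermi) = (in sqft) 0.0001179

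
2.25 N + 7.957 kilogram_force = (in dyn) 8.028e+06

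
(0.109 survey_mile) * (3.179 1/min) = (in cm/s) 929.4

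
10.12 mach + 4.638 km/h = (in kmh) 1.241e+04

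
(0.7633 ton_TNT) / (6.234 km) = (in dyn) 5.123e+10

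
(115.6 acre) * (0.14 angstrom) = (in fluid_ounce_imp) 0.2305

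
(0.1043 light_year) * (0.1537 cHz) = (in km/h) 5.46e+12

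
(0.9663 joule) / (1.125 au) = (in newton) 5.742e-12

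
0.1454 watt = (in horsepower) 0.000195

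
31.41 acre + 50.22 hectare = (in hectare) 62.93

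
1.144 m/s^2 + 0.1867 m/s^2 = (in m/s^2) 1.331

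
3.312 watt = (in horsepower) 0.004441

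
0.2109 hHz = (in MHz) 2.109e-05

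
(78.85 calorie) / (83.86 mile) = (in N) 0.002444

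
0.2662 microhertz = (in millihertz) 0.0002662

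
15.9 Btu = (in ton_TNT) 4.009e-06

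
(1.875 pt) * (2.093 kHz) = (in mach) 0.004066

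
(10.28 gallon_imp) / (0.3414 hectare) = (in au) 9.15e-17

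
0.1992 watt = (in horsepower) 0.0002671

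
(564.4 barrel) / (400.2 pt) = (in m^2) 635.6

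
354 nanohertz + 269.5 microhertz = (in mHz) 0.2699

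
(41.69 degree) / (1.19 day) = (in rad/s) 7.077e-06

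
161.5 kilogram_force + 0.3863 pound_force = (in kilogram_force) 161.7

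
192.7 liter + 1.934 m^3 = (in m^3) 2.127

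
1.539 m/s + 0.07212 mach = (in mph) 58.37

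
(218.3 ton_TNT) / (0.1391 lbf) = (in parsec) 4.784e-05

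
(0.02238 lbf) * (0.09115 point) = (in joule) 3.201e-06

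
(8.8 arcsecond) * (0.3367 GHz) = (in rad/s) 1.436e+04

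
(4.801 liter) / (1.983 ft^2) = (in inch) 1.026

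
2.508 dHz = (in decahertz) 0.02508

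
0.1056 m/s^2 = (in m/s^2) 0.1056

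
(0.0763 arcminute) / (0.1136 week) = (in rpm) 3.085e-09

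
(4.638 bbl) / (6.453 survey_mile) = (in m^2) 7.1e-05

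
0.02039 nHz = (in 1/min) 1.223e-09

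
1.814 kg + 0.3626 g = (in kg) 1.814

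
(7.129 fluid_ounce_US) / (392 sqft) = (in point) 0.01641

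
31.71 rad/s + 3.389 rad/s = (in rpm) 335.2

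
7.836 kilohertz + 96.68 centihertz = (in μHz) 7.837e+09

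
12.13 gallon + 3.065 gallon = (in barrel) 0.3618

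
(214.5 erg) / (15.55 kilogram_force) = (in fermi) 1.407e+08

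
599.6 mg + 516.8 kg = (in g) 5.168e+05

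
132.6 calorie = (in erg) 5.548e+09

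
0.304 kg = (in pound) 0.6702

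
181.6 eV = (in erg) 2.91e-10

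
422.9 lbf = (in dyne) 1.881e+08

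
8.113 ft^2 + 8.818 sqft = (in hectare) 0.0001573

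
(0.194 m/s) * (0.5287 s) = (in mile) 6.373e-05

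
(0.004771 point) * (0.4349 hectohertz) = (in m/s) 7.32e-05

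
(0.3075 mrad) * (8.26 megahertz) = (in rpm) 2.425e+04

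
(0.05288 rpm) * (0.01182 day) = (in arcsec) 1.166e+06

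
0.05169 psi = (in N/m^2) 356.4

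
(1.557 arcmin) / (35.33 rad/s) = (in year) 4.065e-13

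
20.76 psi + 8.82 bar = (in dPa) 1.025e+07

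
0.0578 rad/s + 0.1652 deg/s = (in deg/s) 3.477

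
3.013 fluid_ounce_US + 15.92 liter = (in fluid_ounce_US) 541.3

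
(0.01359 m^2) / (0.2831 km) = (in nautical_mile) 2.592e-08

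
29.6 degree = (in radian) 0.5166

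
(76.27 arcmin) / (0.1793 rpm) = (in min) 0.01969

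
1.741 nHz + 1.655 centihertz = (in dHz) 0.1655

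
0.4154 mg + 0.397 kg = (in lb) 0.8752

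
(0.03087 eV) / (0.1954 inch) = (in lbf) 2.24e-19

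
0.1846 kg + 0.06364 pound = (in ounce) 7.53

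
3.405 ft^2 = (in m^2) 0.3163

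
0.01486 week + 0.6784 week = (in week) 0.6933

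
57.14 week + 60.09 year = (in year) 61.19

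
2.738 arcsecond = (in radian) 1.327e-05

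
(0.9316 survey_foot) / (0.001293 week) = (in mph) 0.0008122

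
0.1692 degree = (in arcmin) 10.15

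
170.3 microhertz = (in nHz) 1.703e+05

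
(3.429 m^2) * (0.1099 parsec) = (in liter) 1.163e+19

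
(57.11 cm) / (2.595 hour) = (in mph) 0.0001367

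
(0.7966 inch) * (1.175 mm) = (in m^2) 2.377e-05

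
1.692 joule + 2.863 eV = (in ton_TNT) 4.044e-10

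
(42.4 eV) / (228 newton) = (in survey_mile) 1.851e-23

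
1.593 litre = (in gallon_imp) 0.3504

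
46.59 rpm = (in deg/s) 279.5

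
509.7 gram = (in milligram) 5.097e+05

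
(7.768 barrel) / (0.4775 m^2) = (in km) 0.002586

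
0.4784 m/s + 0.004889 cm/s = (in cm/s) 47.84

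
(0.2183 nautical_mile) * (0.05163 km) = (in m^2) 2.087e+04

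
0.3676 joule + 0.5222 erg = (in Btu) 0.0003484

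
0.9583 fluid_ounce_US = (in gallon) 0.007487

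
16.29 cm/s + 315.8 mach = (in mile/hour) 2.405e+05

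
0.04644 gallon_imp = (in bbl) 0.001328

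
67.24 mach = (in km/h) 8.242e+04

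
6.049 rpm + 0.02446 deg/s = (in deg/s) 36.32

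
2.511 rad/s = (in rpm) 23.98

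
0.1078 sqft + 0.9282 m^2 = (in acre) 0.0002318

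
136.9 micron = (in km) 1.369e-07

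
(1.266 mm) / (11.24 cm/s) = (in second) 0.01126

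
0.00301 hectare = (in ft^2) 324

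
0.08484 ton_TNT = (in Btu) 3.364e+05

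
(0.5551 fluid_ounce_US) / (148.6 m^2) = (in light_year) 1.168e-23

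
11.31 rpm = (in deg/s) 67.86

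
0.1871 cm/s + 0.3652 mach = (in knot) 241.7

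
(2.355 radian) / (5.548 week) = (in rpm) 6.702e-06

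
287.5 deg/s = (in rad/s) 5.018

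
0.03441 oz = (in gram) 0.9755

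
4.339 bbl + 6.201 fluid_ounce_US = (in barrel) 4.34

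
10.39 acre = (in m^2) 4.205e+04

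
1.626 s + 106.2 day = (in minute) 1.529e+05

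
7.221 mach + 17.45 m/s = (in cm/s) 2.476e+05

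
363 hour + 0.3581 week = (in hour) 423.2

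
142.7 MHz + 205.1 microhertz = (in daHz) 1.427e+07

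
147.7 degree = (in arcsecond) 5.317e+05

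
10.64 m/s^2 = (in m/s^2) 10.64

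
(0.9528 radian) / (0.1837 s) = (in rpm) 49.53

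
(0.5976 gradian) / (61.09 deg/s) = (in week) 1.456e-08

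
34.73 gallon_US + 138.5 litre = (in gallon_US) 71.32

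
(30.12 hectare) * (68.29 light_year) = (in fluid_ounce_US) 6.58e+27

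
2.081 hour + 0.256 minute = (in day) 0.08689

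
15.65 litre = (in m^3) 0.01565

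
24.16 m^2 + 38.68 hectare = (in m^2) 3.868e+05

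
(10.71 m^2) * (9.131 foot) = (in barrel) 187.5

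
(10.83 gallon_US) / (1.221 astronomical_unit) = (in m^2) 2.244e-13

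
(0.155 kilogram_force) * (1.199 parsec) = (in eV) 3.51e+35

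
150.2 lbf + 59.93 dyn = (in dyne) 6.681e+07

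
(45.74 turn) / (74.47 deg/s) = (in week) 0.0003656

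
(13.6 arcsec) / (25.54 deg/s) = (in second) 0.0001479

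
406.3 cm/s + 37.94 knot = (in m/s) 23.58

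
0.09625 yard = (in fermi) 8.801e+13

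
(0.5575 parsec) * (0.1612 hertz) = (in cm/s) 2.773e+17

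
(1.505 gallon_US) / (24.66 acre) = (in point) 0.0001618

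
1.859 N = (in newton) 1.859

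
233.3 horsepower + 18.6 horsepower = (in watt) 1.878e+05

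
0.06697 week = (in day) 0.4688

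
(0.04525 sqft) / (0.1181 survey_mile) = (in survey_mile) 1.374e-08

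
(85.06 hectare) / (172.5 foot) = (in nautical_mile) 8.735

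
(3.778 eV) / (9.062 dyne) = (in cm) 6.68e-13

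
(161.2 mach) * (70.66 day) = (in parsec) 1.086e-05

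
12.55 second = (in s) 12.55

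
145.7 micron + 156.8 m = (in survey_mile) 0.09743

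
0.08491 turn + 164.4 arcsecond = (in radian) 0.5343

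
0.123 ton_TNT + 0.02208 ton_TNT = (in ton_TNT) 0.1451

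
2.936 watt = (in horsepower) 0.003937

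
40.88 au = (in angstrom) 6.116e+22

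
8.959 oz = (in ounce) 8.959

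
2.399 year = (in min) 1.261e+06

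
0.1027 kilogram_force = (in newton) 1.007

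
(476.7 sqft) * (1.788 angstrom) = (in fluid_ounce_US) 0.0002678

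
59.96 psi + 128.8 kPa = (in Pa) 5.422e+05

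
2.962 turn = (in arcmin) 6.398e+04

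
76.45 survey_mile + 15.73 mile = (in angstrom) 1.483e+15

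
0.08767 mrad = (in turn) 1.395e-05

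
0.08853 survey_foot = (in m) 0.02698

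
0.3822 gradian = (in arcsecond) 1238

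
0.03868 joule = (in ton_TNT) 9.245e-12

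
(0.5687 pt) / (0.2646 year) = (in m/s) 2.404e-11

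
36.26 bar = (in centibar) 3626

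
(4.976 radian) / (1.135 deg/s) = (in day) 0.002907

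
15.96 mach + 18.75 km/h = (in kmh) 1.958e+04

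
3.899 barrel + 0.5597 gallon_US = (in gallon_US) 164.3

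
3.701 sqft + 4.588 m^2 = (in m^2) 4.932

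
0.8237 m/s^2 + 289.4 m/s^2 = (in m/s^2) 290.2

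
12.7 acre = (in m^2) 5.14e+04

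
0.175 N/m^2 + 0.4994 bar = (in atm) 0.4929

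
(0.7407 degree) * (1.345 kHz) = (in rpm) 166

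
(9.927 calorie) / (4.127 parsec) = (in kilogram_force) 3.326e-17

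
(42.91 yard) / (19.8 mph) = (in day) 5.131e-05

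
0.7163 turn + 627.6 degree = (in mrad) 1.545e+04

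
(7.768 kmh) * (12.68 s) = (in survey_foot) 89.77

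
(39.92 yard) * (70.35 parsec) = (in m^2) 7.924e+19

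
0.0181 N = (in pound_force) 0.004069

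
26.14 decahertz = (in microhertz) 2.614e+08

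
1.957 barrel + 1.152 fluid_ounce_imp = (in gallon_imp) 68.45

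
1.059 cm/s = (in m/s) 0.01059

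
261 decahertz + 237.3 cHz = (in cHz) 2.612e+05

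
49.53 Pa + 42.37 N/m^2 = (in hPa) 0.919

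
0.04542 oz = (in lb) 0.002839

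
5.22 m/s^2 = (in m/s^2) 5.22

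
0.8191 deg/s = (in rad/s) 0.0143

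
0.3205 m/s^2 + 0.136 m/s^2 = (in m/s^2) 0.4565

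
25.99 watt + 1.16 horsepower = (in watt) 891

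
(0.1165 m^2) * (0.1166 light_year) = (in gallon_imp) 2.827e+16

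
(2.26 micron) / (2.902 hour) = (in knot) 4.205e-10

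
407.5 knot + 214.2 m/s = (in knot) 823.9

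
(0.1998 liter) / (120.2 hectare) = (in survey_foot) 5.453e-10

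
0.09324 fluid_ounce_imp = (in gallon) 0.0006999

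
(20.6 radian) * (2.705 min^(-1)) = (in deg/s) 53.21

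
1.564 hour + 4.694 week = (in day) 32.92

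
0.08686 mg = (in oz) 3.064e-06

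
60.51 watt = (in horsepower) 0.08115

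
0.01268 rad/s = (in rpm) 0.1211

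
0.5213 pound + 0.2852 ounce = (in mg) 2.445e+05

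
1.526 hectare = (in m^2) 1.526e+04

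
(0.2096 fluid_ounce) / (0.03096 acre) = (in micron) 0.04947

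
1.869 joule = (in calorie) 0.4467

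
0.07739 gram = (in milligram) 77.39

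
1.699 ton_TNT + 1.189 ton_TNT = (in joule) 1.208e+10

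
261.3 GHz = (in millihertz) 2.613e+14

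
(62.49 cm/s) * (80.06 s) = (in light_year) 5.288e-15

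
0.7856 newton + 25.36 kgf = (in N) 249.5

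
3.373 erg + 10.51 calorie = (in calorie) 10.51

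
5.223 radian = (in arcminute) 1.796e+04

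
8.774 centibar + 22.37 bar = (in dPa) 2.246e+07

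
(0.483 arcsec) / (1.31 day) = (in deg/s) 1.185e-09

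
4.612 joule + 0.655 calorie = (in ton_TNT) 1.757e-09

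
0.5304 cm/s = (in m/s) 0.005304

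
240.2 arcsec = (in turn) 0.0001853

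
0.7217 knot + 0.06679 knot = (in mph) 0.9074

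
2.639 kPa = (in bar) 0.02639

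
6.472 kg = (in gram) 6472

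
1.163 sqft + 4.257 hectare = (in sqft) 4.582e+05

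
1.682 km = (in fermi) 1.682e+18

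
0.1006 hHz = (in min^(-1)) 603.6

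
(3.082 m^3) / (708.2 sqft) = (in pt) 132.8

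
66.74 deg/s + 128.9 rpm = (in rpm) 140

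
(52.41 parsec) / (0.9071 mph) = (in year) 1.265e+11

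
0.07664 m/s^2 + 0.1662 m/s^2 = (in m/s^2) 0.2428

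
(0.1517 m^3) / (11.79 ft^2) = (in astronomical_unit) 9.258e-13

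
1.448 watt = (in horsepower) 0.001942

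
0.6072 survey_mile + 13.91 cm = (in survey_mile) 0.6073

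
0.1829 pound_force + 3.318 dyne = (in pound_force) 0.1829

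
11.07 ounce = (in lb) 0.6919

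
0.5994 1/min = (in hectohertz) 9.99e-05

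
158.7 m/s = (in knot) 308.5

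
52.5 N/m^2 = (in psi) 0.007614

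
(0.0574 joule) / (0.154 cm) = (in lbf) 8.379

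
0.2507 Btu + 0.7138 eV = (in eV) 1.651e+21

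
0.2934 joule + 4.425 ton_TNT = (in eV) 1.156e+29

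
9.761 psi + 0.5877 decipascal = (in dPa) 6.73e+05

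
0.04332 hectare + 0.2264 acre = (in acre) 0.3334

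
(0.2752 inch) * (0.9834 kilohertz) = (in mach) 0.02019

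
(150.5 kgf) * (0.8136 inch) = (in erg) 3.05e+08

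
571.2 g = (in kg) 0.5712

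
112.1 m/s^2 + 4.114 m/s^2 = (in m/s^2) 116.2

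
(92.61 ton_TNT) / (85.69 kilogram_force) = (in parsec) 1.494e-08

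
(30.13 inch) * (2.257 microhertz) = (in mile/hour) 3.864e-06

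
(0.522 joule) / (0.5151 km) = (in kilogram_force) 0.0001033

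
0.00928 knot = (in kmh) 0.01719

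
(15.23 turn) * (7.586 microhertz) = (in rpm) 0.006932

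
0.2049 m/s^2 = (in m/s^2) 0.2049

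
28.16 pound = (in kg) 12.77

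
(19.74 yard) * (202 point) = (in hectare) 0.0001286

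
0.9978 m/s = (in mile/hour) 2.232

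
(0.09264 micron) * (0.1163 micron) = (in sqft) 1.16e-13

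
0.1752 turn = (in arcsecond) 2.271e+05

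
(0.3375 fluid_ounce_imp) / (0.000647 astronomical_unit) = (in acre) 2.448e-17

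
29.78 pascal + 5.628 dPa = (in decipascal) 303.4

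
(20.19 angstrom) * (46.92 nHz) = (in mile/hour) 2.119e-16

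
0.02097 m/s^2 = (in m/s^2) 0.02097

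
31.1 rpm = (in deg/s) 186.6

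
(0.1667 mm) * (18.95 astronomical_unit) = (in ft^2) 5.087e+09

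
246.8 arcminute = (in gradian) 4.57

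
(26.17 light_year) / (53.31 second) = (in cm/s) 4.644e+17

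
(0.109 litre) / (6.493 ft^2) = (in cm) 0.01807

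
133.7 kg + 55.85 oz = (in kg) 135.3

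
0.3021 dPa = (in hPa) 0.0003021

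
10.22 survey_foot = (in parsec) 1.01e-16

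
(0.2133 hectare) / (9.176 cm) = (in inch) 9.152e+05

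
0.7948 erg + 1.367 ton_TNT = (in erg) 5.72e+16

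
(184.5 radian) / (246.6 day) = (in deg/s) 0.0004961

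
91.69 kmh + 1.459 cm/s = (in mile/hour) 57.01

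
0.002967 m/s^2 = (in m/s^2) 0.002967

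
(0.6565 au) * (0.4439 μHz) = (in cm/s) 4.36e+06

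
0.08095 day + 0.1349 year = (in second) 4.261e+06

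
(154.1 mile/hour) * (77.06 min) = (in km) 318.5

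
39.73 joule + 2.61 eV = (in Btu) 0.03766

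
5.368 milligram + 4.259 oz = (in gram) 120.7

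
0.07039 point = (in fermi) 2.483e+10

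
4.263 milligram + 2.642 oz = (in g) 74.9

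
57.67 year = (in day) 2.105e+04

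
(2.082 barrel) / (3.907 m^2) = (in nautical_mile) 4.575e-05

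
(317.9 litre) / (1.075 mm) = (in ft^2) 3183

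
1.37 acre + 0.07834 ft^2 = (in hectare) 0.5544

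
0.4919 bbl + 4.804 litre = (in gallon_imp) 18.26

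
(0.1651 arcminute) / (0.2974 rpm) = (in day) 1.785e-08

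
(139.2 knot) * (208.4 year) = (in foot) 1.544e+12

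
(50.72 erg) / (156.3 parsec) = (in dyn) 1.052e-19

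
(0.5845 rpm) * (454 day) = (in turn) 3.821e+05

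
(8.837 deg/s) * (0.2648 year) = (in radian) 1.288e+06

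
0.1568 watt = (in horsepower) 0.0002103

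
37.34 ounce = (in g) 1059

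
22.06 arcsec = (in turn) 1.702e-05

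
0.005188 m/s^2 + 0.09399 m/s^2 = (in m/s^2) 0.09918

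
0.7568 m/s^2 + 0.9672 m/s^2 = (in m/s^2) 1.724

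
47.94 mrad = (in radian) 0.04794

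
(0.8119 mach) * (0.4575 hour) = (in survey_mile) 282.9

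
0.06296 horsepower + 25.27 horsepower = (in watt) 1.889e+04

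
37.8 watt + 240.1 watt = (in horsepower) 0.3727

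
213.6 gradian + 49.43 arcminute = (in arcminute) 1.158e+04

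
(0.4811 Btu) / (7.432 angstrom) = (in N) 6.83e+11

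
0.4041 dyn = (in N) 4.041e-06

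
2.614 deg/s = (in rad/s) 0.04562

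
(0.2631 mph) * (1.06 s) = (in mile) 7.747e-05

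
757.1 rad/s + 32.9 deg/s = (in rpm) 7235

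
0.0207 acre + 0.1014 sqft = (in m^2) 83.78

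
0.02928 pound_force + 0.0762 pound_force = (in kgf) 0.04784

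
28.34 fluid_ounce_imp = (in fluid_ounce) 27.23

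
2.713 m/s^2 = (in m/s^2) 2.713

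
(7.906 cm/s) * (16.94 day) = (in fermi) 1.157e+20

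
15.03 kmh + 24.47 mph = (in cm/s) 1511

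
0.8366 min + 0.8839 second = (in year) 1.62e-06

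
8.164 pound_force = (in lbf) 8.164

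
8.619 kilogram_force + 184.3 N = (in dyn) 2.688e+07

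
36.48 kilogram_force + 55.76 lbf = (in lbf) 136.2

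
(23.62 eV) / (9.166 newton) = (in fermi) 0.0004129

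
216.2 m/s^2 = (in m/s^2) 216.2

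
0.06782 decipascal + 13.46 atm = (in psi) 197.8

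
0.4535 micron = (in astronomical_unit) 3.031e-18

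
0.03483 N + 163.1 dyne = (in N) 0.03646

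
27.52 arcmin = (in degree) 0.4587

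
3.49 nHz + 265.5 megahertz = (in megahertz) 265.5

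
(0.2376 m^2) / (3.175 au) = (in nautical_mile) 2.701e-16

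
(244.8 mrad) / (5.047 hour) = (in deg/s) 0.000772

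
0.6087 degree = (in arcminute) 36.52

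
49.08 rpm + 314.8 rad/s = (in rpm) 3055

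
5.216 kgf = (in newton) 51.15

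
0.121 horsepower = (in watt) 90.23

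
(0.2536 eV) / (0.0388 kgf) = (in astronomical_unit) 7.138e-31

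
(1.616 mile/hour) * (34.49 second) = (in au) 1.666e-10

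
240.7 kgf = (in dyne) 2.36e+08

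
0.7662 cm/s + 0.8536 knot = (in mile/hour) 0.9994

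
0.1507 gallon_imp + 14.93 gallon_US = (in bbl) 0.3598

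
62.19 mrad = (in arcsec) 1.283e+04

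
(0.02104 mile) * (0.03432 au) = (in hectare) 1.738e+07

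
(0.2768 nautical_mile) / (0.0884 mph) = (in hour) 3.603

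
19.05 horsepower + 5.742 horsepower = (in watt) 1.849e+04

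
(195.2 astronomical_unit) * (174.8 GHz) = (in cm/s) 5.104e+26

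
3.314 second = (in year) 1.051e-07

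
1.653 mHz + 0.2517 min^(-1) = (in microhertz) 5848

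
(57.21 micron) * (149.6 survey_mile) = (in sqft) 148.3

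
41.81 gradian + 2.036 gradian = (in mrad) 688.7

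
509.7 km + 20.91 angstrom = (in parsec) 1.652e-11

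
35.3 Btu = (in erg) 3.724e+11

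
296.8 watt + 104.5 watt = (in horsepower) 0.5382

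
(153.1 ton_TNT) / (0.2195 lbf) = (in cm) 6.561e+13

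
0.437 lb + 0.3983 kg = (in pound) 1.315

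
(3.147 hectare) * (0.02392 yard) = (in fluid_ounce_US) 2.328e+07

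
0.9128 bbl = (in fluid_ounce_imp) 5108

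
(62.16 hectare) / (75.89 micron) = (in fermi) 8.191e+24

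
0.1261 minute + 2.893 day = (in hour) 69.43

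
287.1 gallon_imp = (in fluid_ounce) 4.413e+04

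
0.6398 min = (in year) 1.217e-06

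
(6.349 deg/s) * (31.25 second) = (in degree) 198.4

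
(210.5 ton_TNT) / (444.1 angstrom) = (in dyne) 1.983e+24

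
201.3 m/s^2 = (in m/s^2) 201.3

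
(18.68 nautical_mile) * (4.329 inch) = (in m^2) 3804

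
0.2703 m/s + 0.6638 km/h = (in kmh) 1.637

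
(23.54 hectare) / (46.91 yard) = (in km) 5.488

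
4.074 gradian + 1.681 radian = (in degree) 99.98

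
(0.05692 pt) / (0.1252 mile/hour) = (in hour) 9.966e-08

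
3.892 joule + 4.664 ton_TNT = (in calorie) 4.664e+09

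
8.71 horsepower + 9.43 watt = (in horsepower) 8.723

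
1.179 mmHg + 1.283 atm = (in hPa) 1302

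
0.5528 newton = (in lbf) 0.1243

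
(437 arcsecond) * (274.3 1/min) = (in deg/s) 0.5549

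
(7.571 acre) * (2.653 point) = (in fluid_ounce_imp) 1.009e+06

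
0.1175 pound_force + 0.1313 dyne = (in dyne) 5.227e+04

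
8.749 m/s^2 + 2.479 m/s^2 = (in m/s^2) 11.23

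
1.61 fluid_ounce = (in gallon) 0.01258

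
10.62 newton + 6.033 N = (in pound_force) 3.744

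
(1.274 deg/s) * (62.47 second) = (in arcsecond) 2.865e+05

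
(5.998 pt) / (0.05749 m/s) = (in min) 0.0006134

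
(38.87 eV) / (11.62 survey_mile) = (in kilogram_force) 3.396e-23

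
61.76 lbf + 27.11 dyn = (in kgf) 28.01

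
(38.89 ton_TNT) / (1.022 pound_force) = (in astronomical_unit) 0.2393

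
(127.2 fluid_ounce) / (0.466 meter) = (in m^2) 0.008072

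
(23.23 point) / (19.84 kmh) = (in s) 0.001487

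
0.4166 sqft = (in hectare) 3.87e-06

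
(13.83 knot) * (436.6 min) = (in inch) 7.338e+06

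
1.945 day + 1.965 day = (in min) 5630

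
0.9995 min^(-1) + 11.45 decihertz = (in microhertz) 1.162e+06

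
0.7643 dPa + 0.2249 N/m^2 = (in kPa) 0.0003013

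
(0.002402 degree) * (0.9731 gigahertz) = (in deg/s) 2.337e+06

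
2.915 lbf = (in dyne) 1.297e+06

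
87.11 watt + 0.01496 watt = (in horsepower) 0.1168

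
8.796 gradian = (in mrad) 138.2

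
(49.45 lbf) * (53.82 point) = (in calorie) 0.9982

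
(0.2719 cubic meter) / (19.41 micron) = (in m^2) 1.401e+04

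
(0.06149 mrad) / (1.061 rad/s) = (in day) 6.708e-10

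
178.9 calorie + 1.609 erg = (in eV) 4.672e+21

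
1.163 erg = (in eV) 7.259e+11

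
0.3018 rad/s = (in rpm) 2.882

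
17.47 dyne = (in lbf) 3.927e-05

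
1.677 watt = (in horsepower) 0.002249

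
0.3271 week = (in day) 2.29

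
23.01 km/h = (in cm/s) 639.2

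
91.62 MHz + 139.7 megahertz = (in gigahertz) 0.2313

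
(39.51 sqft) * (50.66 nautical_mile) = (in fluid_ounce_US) 1.165e+10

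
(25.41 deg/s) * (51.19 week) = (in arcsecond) 2.832e+12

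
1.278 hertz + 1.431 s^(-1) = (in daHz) 0.2709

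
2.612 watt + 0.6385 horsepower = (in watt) 478.7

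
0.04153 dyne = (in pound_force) 9.336e-08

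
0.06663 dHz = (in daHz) 0.0006663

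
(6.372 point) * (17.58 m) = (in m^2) 0.03952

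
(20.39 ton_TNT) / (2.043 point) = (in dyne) 1.184e+19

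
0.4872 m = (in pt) 1381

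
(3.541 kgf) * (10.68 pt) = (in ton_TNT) 3.127e-11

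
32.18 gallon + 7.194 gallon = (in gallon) 39.37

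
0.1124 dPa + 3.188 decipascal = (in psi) 4.787e-05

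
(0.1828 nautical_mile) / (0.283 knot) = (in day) 0.02691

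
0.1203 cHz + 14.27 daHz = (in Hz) 142.7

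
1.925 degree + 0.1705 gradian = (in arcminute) 124.7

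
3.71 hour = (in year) 0.0004235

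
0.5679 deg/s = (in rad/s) 0.009912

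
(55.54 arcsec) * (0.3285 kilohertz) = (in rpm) 0.8447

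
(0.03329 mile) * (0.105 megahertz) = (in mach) 1.652e+04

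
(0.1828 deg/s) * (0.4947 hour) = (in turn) 0.9043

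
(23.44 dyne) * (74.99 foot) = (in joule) 0.005358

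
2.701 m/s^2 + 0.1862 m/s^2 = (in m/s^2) 2.887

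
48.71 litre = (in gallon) 12.87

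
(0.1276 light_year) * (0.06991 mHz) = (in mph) 1.888e+11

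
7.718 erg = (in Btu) 7.315e-10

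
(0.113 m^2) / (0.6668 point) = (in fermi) 4.804e+17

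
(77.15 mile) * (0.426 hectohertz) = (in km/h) 1.904e+07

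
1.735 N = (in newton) 1.735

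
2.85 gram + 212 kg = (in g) 2.12e+05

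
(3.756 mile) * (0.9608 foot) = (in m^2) 1770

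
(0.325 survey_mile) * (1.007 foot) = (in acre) 0.03967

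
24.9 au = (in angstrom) 3.725e+22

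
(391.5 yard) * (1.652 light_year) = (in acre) 1.383e+15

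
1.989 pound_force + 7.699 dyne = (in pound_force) 1.989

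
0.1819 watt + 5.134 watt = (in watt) 5.316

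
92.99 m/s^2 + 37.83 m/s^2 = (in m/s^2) 130.8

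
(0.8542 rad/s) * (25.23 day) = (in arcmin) 6.401e+09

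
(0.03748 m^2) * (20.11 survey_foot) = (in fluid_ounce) 7768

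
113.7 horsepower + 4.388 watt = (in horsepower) 113.7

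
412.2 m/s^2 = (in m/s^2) 412.2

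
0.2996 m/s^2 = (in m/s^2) 0.2996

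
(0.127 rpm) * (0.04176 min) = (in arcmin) 114.6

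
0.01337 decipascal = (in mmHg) 1.003e-05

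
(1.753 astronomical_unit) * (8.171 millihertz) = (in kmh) 7.714e+09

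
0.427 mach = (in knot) 282.6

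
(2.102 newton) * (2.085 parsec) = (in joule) 1.352e+17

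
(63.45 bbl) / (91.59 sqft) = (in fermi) 1.186e+15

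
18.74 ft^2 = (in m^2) 1.741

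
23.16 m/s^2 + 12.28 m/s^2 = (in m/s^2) 35.44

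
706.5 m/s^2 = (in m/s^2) 706.5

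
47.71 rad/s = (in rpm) 455.6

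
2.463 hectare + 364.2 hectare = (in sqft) 3.947e+07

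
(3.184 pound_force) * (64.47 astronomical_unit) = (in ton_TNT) 3.265e+04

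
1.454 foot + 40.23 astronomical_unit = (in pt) 1.706e+16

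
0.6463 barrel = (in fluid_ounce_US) 3475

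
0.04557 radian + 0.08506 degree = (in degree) 2.696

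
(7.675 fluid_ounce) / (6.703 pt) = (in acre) 2.372e-05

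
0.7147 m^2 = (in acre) 0.0001766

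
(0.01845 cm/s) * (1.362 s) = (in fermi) 2.513e+11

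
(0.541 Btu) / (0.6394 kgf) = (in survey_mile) 0.05656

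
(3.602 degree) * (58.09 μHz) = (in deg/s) 0.0002092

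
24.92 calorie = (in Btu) 0.09882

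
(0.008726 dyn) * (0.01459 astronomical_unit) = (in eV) 1.189e+21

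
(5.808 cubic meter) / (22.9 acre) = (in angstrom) 6.267e+05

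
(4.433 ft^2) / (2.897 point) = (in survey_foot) 1322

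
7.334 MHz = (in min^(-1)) 4.4e+08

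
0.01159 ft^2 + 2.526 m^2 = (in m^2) 2.527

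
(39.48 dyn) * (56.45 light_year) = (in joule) 2.108e+14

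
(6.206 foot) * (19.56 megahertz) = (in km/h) 1.332e+08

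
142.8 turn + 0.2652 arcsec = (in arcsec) 1.851e+08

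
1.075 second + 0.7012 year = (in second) 2.211e+07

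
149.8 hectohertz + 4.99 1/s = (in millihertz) 1.498e+07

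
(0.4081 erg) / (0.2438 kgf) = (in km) 1.707e-11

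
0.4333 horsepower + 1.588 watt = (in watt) 324.7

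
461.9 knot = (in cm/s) 2.376e+04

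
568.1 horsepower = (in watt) 4.236e+05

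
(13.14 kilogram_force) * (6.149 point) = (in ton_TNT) 6.681e-11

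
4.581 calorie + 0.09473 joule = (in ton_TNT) 4.604e-09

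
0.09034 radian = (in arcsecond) 1.863e+04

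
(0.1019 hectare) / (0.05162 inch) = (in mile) 482.9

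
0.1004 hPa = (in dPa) 100.4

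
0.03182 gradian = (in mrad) 0.4998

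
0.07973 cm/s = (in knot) 0.00155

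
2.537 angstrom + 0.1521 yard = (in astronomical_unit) 9.297e-13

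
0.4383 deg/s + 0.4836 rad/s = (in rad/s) 0.4912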